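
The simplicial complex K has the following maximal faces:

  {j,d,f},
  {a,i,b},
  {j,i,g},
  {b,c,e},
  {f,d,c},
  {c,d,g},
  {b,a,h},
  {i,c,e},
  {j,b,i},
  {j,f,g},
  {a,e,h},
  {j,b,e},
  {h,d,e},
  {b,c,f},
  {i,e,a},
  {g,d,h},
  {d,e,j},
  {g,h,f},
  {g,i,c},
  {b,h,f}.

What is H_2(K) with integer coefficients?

K has 10 vertices, 30 edges, 20 triangles.
rank ∂_2 = 20, rank ∂_3 = 0 ⇒ b_2 = 20 − 20 − 0 = 0. So H_2 = 0.

H_2 = 0.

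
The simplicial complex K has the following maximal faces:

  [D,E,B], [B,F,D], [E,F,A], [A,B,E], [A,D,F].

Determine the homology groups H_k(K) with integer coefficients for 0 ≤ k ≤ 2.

Fix the vertex order A < B < D < E < F and write every simplex with vertices in increasing order. Then dim K = 2 and the simplices of K are:

  0-simplices (5): A, B, D, E, F
  1-simplices (10): AB, AD, AE, AF, BD, BE, BF, DE, DF, EF
  2-simplices (5): ABE, ADF, AEF, BDE, BDF

Hence C_0 ≅ Z^5, C_1 ≅ Z^10, C_2 ≅ Z^5.

∂_1: C_1 → C_0 sends each edge [p,q] (with p < q) to q − p.
This gives a 5×10 integer matrix of rank 4; reducing to Smith normal form yields diagonal entries (1,1,1,1).

The boundary map ∂_2: C_2 → C_1 maps a triangle to the signed sum of its edges. For instance
  ∂AEF = EF − AF + AE,
  ∂ABE = BE − AE + AB.
The resulting 10×5 matrix has rank 5, and its Smith normal form has invariant factors (1,1,1,1,1).

From H_k ≅ ker(∂_k) / im(∂_{k+1}) we obtain:

  H_0: rank C_0 − rank ∂_1 = 5 − 4 = 1, and the invariant factors of ∂_1 are all 1, so H_0 ≅ Z.
  H_1: rank ker ∂_1 − rank ∂_2 = (10 − 4) − 5 = 1, and the invariant factors of ∂_2 are all 1, so H_1 ≅ Z.
  H_2: rank ker ∂_2 − rank ∂_3 = (5 − 5) − 0 = 0, and there is no ∂_3, so H_2 ≅ 0.

As a check, the Euler characteristic is 5 − 10 + 5 = 0, which agrees with 1 − 1 + 0 = 0.
(K is a triangulation of the Möbius band.)

H_0 ≅ Z,  H_1 ≅ Z,  H_2 = 0.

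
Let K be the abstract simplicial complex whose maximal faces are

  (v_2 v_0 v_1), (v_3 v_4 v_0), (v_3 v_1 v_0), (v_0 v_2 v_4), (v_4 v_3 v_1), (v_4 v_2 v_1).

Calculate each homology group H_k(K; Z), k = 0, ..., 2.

H_0 ≅ Z,  H_1 = 0,  H_2 ≅ Z.

K has 5 vertices, 9 edges, 6 triangles.
rank ∂_0 = 0, rank ∂_1 = 4 ⇒ b_0 = 5 − 0 − 4 = 1; all invariant factors of ∂_1 are 1 so no torsion. So H_0 ≅ Z.
rank ∂_1 = 4, rank ∂_2 = 5 ⇒ b_1 = 9 − 4 − 5 = 0; all invariant factors of ∂_2 are 1 so no torsion. So H_1 ≅ 0.
rank ∂_2 = 5, rank ∂_3 = 0 ⇒ b_2 = 6 − 5 − 0 = 1. So H_2 ≅ Z.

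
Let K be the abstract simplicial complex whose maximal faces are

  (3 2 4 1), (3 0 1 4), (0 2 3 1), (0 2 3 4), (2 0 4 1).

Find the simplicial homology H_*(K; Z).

H_0 ≅ Z,  H_1 = 0,  H_2 = 0,  H_3 ≅ Z.

Order the vertices as 0 < 1 < 2 < 3 < 4. Listing each simplex with vertices in this order, K has dimension 3 with simplices:

  0-simplices (5): [0], [1], [2], [3], [4]
  1-simplices (10): [0,1], [0,2], [0,3], [0,4], [1,2], [1,3], [1,4], [2,3], [2,4], [3,4]
  2-simplices (10): [0,1,2], [0,1,3], [0,1,4], [0,2,3], [0,2,4], [0,3,4], [1,2,3], [1,2,4], [1,3,4], [2,3,4]
  3-simplices (5): [0,1,2,3], [0,1,2,4], [0,1,3,4], [0,2,3,4], [1,2,3,4]

so the chain groups are C_0 ≅ Z^5, C_1 ≅ Z^10, C_2 ≅ Z^10, C_3 ≅ Z^5.

Boundary ∂_1: C_1 → C_0 sends each edge [p,q] (with p < q) to q − p.
This gives a 5×10 integer matrix of rank 4; reducing to Smith normal form yields diagonal entries (1,1,1,1).

Boundary ∂_2: C_2 → C_1 maps a triangle to the signed sum of its edges. For instance
  ∂[0,1,2] = [1,2] − [0,2] + [0,1],
  ∂[1,3,4] = [3,4] − [1,4] + [1,3].
As a 10×10 matrix over Z this has rank 6, with invariant factors (1,1,1,1,1,1).

The boundary map ∂_3: C_3 → C_2 sends each 3-simplex σ to the alternating sum Σ_i (−1)^i (σ with its i-th vertex removed). For instance
  ∂[0,1,2,4] = [1,2,4] − [0,2,4] + [0,1,4] − [0,1,2],
  ∂[1,2,3,4] = [2,3,4] − [1,3,4] + [1,2,4] − [1,2,3].
The resulting 10×5 matrix has rank 4, and its Smith normal form has invariant factors (1,1,1,1).

Computing H_k = (kernel of ∂_k) / (image of ∂_{k+1}):

  H_0: rank C_0 − rank ∂_1 = 5 − 4 = 1, and the invariant factors of ∂_1 are all 1, so H_0 = Z.
  H_1: rank ker ∂_1 − rank ∂_2 = (10 − 4) − 6 = 0, and the invariant factors of ∂_2 are all 1, so H_1 = 0.
  H_2: rank ker ∂_2 − rank ∂_3 = (10 − 6) − 4 = 0, and the invariant factors of ∂_3 are all 1, so H_2 = 0.
  H_3: rank ker ∂_3 − rank ∂_4 = (5 − 4) − 0 = 1, and there is no ∂_4, so H_3 = Z.

As a check, the Euler characteristic is 5 − 10 + 10 − 5 = 0, which agrees with 1 − 0 + 0 − 1 = 0.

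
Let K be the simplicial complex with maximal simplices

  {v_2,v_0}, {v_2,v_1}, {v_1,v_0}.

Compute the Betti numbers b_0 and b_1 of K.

We work with the vertex ordering v_0 < v_1 < v_2. The simplices of K, each written with vertices in increasing order, are:

  0-simplices (3): [v_0], [v_1], [v_2]
  1-simplices (3): [v_0,v_1], [v_0,v_2], [v_1,v_2]

so the chain groups are C_0 ≅ Z^3, C_1 ≅ Z^3.

The boundary map ∂_1: C_1 → C_0 maps an edge to its endpoints' difference, ∂[p,q] = q − p. For instance
  ∂[v_1,v_2] = [v_2] − [v_1].
The 3×3 boundary matrix has rank 2 and Smith normal form diag(1,1).

Now H_k = ker ∂_k / im ∂_{k+1}, so:

  H_0: rank C_0 − rank ∂_1 = 3 − 2 = 1, and the invariant factors of ∂_1 are all 1, so H_0 = Z.
  H_1: rank ker ∂_1 − rank ∂_2 = (3 − 2) − 0 = 1, and there is no ∂_2, so H_1 = Z.

Hence the Betti numbers are b_0 = 1, b_1 = 1.

b_0 = 1, b_1 = 1.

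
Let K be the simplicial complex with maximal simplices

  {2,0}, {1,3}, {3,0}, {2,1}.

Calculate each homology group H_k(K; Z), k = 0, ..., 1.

Fix the vertex order 0 < 1 < 2 < 3 and write every simplex with vertices in increasing order. Then dim K = 1 and the simplices of K are:

  0-simplices (4): [0], [1], [2], [3]
  1-simplices (4): [0,2], [0,3], [1,2], [1,3]

Hence C_0 ≅ Z^4, C_1 ≅ Z^4.

The boundary map ∂_1: C_1 → C_0 sends each edge [p,q] (with p < q) to q − p. For instance
  ∂[1,2] = [2] − [1].
This gives a 4×4 integer matrix of rank 3; reducing to Smith normal form yields diagonal entries (1,1,1).

From H_k ≅ ker(∂_k) / im(∂_{k+1}) we obtain:

  H_0: rank C_0 − rank ∂_1 = 4 − 3 = 1, and the invariant factors of ∂_1 are all 1, so H_0 ≅ Z.
  H_1: rank ker ∂_1 − rank ∂_2 = (4 − 3) − 0 = 1, and there is no ∂_2, so H_1 ≅ Z.

(K is a triangulation of the circle S^1.)

H_0 = Z,  H_1 = Z.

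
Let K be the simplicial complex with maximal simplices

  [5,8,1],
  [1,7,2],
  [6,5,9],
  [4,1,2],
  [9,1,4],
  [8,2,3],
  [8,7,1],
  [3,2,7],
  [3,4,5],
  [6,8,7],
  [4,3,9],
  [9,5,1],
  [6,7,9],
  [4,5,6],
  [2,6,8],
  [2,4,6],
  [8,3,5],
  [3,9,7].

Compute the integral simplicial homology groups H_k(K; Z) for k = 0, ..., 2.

H_0 ≅ Z,  H_1 ≅ Z ⊕ Z_2,  H_2 = 0.

Take the total order 1 < 2 < 3 < 4 < 5 < 6 < 7 < 8 < 9 on the vertex set. Then K (dimension 2) consists of the simplices:

  0-simplices (9): [1], [2], [3], [4], [5], [6], [7], [8], [9]
  1-simplices (27): (27 of them)
  2-simplices (18): [1,2,4], [1,2,7], [1,4,9], [1,5,8], [1,5,9], [1,7,8], [2,3,7], [2,3,8], [2,4,6], [2,6,8], [3,4,5], [3,4,9], [3,5,8], [3,7,9], [4,5,6], [5,6,9], [6,7,8], [6,7,9]

Hence C_0 ≅ Z^9, C_1 ≅ Z^27, C_2 ≅ Z^18.

The boundary map ∂_1: C_1 → C_0 maps an edge to its endpoints' difference, ∂[p,q] = q − p.
The 9×27 boundary matrix has rank 8 and Smith normal form diag(1,1,1,1,1,1,1,1).

The boundary map ∂_2: C_2 → C_1 sends each 2-simplex [p,q,r] to [q,r] − [p,r] + [p,q]. For instance
  ∂[1,5,9] = [5,9] − [1,9] + [1,5],
  ∂[3,4,9] = [4,9] − [3,9] + [3,4].
This gives a 27×18 integer matrix of rank 18; reducing to Smith normal form yields diagonal entries (1,1,1,1,1,1,1,1,1,1,1,1,1,1,1,1,1,2).

Computing H_k = (kernel of ∂_k) / (image of ∂_{k+1}):

  H_0: rank C_0 − rank ∂_1 = 9 − 8 = 1, and the invariant factors of ∂_1 are all 1, so H_0 ≅ Z.
  H_1: rank ker ∂_1 − rank ∂_2 = (27 − 8) − 18 = 1, and ∂_2 has invariant factor 2 > 1, so H_1 ≅ Z ⊕ Z_2.
  H_2: rank ker ∂_2 − rank ∂_3 = (18 − 18) − 0 = 0, and there is no ∂_3, so H_2 ≅ 0.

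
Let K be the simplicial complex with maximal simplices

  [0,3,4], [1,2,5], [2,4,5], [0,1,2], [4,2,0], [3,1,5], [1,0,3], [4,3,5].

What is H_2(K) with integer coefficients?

Order the vertices as 0 < 1 < 2 < 3 < 4 < 5. Listing each simplex with vertices in this order, K has dimension 2 with simplices:

  0-simplices (6): [0], [1], [2], [3], [4], [5]
  1-simplices (12): [0,1], [0,2], [0,3], [0,4], [1,2], [1,3], [1,5], [2,4], [2,5], [3,4], [3,5], [4,5]
  2-simplices (8): [0,1,2], [0,1,3], [0,2,4], [0,3,4], [1,2,5], [1,3,5], [2,4,5], [3,4,5]

so the chain groups are C_0 ≅ Z^6, C_1 ≅ Z^12, C_2 ≅ Z^8.

Boundary ∂_1: C_1 → C_0 is given by ∂[p,q] = [q] − [p].
This gives a 6×12 integer matrix of rank 5; reducing to Smith normal form yields diagonal entries (1,1,1,1,1).

Boundary ∂_2: C_2 → C_1 sends each 2-simplex [p,q,r] to [q,r] − [p,r] + [p,q]. For instance
  ∂[0,1,2] = [1,2] − [0,2] + [0,1],
  ∂[0,1,3] = [1,3] − [0,3] + [0,1].
This gives a 12×8 integer matrix of rank 7; reducing to Smith normal form yields diagonal entries (1,1,1,1,1,1,1).

Computing H_k = (kernel of ∂_k) / (image of ∂_{k+1}):

  H_2: rank ker ∂_2 − rank ∂_3 = (8 − 7) − 0 = 1, and there is no ∂_3, so H_2 = Z.

(K is a triangulation of the 2-sphere S^2.)

H_2 = Z.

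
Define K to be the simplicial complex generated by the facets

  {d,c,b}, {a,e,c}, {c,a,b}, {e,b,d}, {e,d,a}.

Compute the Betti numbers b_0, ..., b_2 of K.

Order the vertices as a < b < c < d < e. Listing each simplex with vertices in this order, K has dimension 2 with simplices:

  0-simplices (5): a, b, c, d, e
  1-simplices (10): ab, ac, ad, ae, bc, bd, be, cd, ce, de
  2-simplices (5): abc, ace, ade, bcd, bde

so the chain groups are C_0 ≅ Z^5, C_1 ≅ Z^10, C_2 ≅ Z^5.

Boundary ∂_1: C_1 → C_0 maps an edge to its endpoints' difference, ∂[p,q] = q − p. For instance
  ∂cd = d − c.
The resulting 5×10 matrix has rank 4, and its Smith normal form has invariant factors (1,1,1,1).

Boundary ∂_2: C_2 → C_1 maps a triangle to the signed sum of its edges. For instance
  ∂ade = de − ae + ad,
  ∂bde = de − be + bd.
This gives a 10×5 integer matrix of rank 5; reducing to Smith normal form yields diagonal entries (1,1,1,1,1).

From H_k ≅ ker(∂_k) / im(∂_{k+1}) we obtain:

  H_0: rank C_0 − rank ∂_1 = 5 − 4 = 1, and the invariant factors of ∂_1 are all 1, so H_0 = Z.
  H_1: rank ker ∂_1 − rank ∂_2 = (10 − 4) − 5 = 1, and the invariant factors of ∂_2 are all 1, so H_1 = Z.
  H_2: rank ker ∂_2 − rank ∂_3 = (5 − 5) − 0 = 0, and there is no ∂_3, so H_2 = 0.

(K is a triangulation of the Möbius band.)

Hence the Betti numbers are b_0 = 1, b_1 = 1, b_2 = 0.

b_0 = 1, b_1 = 1, b_2 = 0.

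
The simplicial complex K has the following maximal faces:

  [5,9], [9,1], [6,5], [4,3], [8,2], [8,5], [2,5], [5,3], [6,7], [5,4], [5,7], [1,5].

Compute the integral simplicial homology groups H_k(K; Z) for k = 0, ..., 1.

H_0 = Z,  H_1 = Z^4.

Order the vertices as 1 < 2 < 3 < 4 < 5 < 6 < 7 < 8 < 9. Listing each simplex with vertices in this order, K has dimension 1 with simplices:

  0-simplices (9): [1], [2], [3], [4], [5], [6], [7], [8], [9]
  1-simplices (12): [1,5], [1,9], [2,5], [2,8], [3,4], [3,5], [4,5], [5,6], [5,7], [5,8], [5,9], [6,7]

Hence C_0 ≅ Z^9, C_1 ≅ Z^12.

The boundary map ∂_1: C_1 → C_0 sends each edge [p,q] (with p < q) to q − p.
The resulting 9×12 matrix has rank 8, and its Smith normal form has invariant factors (1,1,1,1,1,1,1,1).

Reading off H_k = ker ∂_k / im ∂_{k+1}:

  H_0: rank C_0 − rank ∂_1 = 9 − 8 = 1, and the invariant factors of ∂_1 are all 1, so H_0 = Z.
  H_1: rank ker ∂_1 − rank ∂_2 = (12 − 8) − 0 = 4, and there is no ∂_2, so H_1 = Z^4.

(K is a triangulation of a wedge of 4 circles.)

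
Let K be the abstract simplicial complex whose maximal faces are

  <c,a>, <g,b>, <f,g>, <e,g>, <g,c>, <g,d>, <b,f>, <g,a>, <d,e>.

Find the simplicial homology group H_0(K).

K has 7 vertices, 9 edges.
rank ∂_0 = 0, rank ∂_1 = 6 ⇒ b_0 = 7 − 0 − 6 = 1; all invariant factors of ∂_1 are 1 so no torsion. So H_0 ≅ Z.

H_0 = Z.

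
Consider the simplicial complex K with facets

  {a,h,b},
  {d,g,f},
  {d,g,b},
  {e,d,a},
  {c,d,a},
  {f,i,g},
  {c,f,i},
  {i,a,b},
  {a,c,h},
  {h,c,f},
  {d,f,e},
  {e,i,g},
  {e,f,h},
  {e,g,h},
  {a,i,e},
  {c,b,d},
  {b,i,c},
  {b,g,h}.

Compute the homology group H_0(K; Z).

H_0 = Z.

Order the vertices as a < b < c < d < e < f < g < h < i. Listing each simplex with vertices in this order, K has dimension 2 with simplices:

  0-simplices (9): a, b, c, d, e, f, g, h, i
  1-simplices (27): ab, ac, ad, ae, ah, ai, bc, bd, bg, bh, bi, cd, cf, ch, ci, de, df, dg, ef, eg, eh, ei, fg, fh, fi, gh, gi
  2-simplices (18): abh, abi, acd, ach, ade, aei, bcd, bci, bdg, bgh, cfh, cfi, def, dfg, efh, egh, egi, fgi

Hence C_0 ≅ Z^9, C_1 ≅ Z^27, C_2 ≅ Z^18.

The boundary map ∂_1: C_1 → C_0 is given by ∂[p,q] = [q] − [p]. For instance
  ∂ei = i − e.
The resulting 9×27 matrix has rank 8, and its Smith normal form has invariant factors (1,1,1,1,1,1,1,1).

∂_2: C_2 → C_1 sends each 2-simplex [p,q,r] to [q,r] − [p,r] + [p,q]. For instance
  ∂bgh = gh − bh + bg,
  ∂fgi = gi − fi + fg.
This gives a 27×18 integer matrix of rank 18; reducing to Smith normal form yields diagonal entries (1,1,1,1,1,1,1,1,1,1,1,1,1,1,1,1,1,2).

Computing H_k = (kernel of ∂_k) / (image of ∂_{k+1}):

  H_0: rank C_0 − rank ∂_1 = 9 − 8 = 1, and the invariant factors of ∂_1 are all 1, so H_0 = Z.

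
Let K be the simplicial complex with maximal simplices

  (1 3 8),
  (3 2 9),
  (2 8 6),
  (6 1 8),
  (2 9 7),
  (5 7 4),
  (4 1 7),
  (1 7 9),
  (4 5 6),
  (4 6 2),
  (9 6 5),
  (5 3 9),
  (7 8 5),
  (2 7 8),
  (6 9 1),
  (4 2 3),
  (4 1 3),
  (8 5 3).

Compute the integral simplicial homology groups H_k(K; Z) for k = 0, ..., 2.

H_0 ≅ Z,  H_1 ≅ Z^2,  H_2 ≅ Z.

Fix the vertex order 1 < 2 < 3 < 4 < 5 < 6 < 7 < 8 < 9 and write every simplex with vertices in increasing order. Then dim K = 2 and the simplices of K are:

  0-simplices (9): [1], [2], [3], [4], [5], [6], [7], [8], [9]
  1-simplices (27): (27 of them)
  2-simplices (18): [1,3,4], [1,3,8], [1,4,7], [1,6,8], [1,6,9], [1,7,9], [2,3,4], [2,3,9], [2,4,6], [2,6,8], [2,7,8], [2,7,9], [3,5,8], [3,5,9], [4,5,6], [4,5,7], [5,6,9], [5,7,8]

Hence C_0 ≅ Z^9, C_1 ≅ Z^27, C_2 ≅ Z^18.

Boundary ∂_1: C_1 → C_0 is given by ∂[p,q] = [q] − [p]. For instance
  ∂[5,7] = [7] − [5].
As a 9×27 matrix over Z this has rank 8, with invariant factors (1,1,1,1,1,1,1,1).

The boundary map ∂_2: C_2 → C_1 acts by ∂[p,q,r] = [q,r] − [p,r] + [p,q]. For instance
  ∂[1,4,7] = [4,7] − [1,7] + [1,4],
  ∂[2,4,6] = [4,6] − [2,6] + [2,4].
As a 27×18 matrix over Z this has rank 17, with invariant factors (1,1,1,1,1,1,1,1,1,1,1,1,1,1,1,1,1).

Reading off H_k = ker ∂_k / im ∂_{k+1}:

  H_0: rank C_0 − rank ∂_1 = 9 − 8 = 1, and the invariant factors of ∂_1 are all 1, so H_0 ≅ Z.
  H_1: rank ker ∂_1 − rank ∂_2 = (27 − 8) − 17 = 2, and the invariant factors of ∂_2 are all 1, so H_1 ≅ Z^2.
  H_2: rank ker ∂_2 − rank ∂_3 = (18 − 17) − 0 = 1, and there is no ∂_3, so H_2 ≅ Z.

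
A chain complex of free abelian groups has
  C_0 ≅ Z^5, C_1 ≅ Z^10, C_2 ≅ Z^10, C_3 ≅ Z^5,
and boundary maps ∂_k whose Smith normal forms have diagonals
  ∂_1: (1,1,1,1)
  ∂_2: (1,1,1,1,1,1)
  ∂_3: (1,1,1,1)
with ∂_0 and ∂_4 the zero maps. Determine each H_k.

H_0: b_0 = 5 − 0 − 4 = 1; torsion from ∂_1 factors > 1: none. So H_0 ≅ Z.
H_1: b_1 = 10 − 4 − 6 = 0; torsion from ∂_2 factors > 1: none. So H_1 ≅ 0.
H_2: b_2 = 10 − 6 − 4 = 0; torsion from ∂_3 factors > 1: none. So H_2 ≅ 0.
H_3: b_3 = 5 − 4 − 0 = 1; torsion from ∂_4 factors > 1: none. So H_3 ≅ Z.

H_0 ≅ Z,  H_1 = 0,  H_2 = 0,  H_3 ≅ Z.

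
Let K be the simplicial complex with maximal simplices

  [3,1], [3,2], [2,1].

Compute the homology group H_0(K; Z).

H_0 = Z.

Fix the vertex order 1 < 2 < 3 and write every simplex with vertices in increasing order. Then dim K = 1 and the simplices of K are:

  0-simplices (3): [1], [2], [3]
  1-simplices (3): [1,2], [1,3], [2,3]

so the chain groups are C_0 ≅ Z^3, C_1 ≅ Z^3.

∂_1: C_1 → C_0 is given by ∂[p,q] = [q] − [p]. For instance
  ∂[1,2] = [2] − [1].
The resulting 3×3 matrix has rank 2, and its Smith normal form has invariant factors (1,1).

Reading off H_k = ker ∂_k / im ∂_{k+1}:

  H_0: rank C_0 − rank ∂_1 = 3 − 2 = 1, and the invariant factors of ∂_1 are all 1, so H_0 = Z.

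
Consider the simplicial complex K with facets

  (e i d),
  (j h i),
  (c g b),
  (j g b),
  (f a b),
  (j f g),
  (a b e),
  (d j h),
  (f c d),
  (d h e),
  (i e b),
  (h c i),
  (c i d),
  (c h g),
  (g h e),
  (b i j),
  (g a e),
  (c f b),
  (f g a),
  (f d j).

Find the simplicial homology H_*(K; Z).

Take the total order a < b < c < d < e < f < g < h < i < j on the vertex set. Then K (dimension 2) consists of the simplices:

  0-simplices (10): a, b, c, d, e, f, g, h, i, j
  1-simplices (30): ab, ae, af, ag, bc, be, bf, bg, bi, bj, cd, cf, cg, ch, ci, de, df, dh, di, dj, eg, eh, ei, fg, fj, gh, gj, hi, hj, ij
  2-simplices (20): abe, abf, aeg, afg, bcf, bcg, bei, bgj, bij, cdf, cdi, cgh, chi, deh, dei, dfj, dhj, egh, fgj, hij

so the chain groups are C_0 ≅ Z^10, C_1 ≅ Z^30, C_2 ≅ Z^20.

Boundary ∂_1: C_1 → C_0 sends each edge [p,q] (with p < q) to q − p. For instance
  ∂de = e − d.
The resulting 10×30 matrix has rank 9, and its Smith normal form has invariant factors (1,1,1,1,1,1,1,1,1).

The boundary map ∂_2: C_2 → C_1 acts by ∂[p,q,r] = [q,r] − [p,r] + [p,q]. For instance
  ∂afg = fg − ag + af,
  ∂egh = gh − eh + eg.
The resulting 30×20 matrix has rank 20, and its Smith normal form has invariant factors (1,1,1,1,1,1,1,1,1,1,1,1,1,1,1,1,1,1,1,2).

Reading off H_k = ker ∂_k / im ∂_{k+1}:

  H_0: rank C_0 − rank ∂_1 = 10 − 9 = 1, and the invariant factors of ∂_1 are all 1, so H_0 ≅ Z.
  H_1: rank ker ∂_1 − rank ∂_2 = (30 − 9) − 20 = 1, and ∂_2 has invariant factor 2 > 1, so H_1 ≅ Z × Z/2.
  H_2: rank ker ∂_2 − rank ∂_3 = (20 − 20) − 0 = 0, and there is no ∂_3, so H_2 ≅ 0.

As a check, the Euler characteristic is 10 − 30 + 20 = 0, which agrees with 1 − 1 + 0 = 0.

H_0 ≅ Z,  H_1 ≅ Z × Z/2,  H_2 = 0.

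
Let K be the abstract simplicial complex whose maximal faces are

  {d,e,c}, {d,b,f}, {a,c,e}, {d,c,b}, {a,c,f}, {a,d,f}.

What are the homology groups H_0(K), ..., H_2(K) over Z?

Order the vertices as a < b < c < d < e < f. Listing each simplex with vertices in this order, K has dimension 2 with simplices:

  0-simplices (6): a, b, c, d, e, f
  1-simplices (12): ac, ad, ae, af, bc, bd, bf, cd, ce, cf, de, df
  2-simplices (6): ace, acf, adf, bcd, bdf, cde

giving chain groups C_0 ≅ Z^6, C_1 ≅ Z^12, C_2 ≅ Z^6.

∂_1: C_1 → C_0 maps an edge to its endpoints' difference, ∂[p,q] = q − p. For instance
  ∂cd = d − c.
The resulting 6×12 matrix has rank 5, and its Smith normal form has invariant factors (1,1,1,1,1).

∂_2: C_2 → C_1 sends each 2-simplex [p,q,r] to [q,r] − [p,r] + [p,q]. For instance
  ∂bdf = df − bf + bd,
  ∂adf = df − af + ad.
This gives a 12×6 integer matrix of rank 6; reducing to Smith normal form yields diagonal entries (1,1,1,1,1,1).

Now H_k = ker ∂_k / im ∂_{k+1}, so:

  H_0: rank C_0 − rank ∂_1 = 6 − 5 = 1, and the invariant factors of ∂_1 are all 1, so H_0 ≅ Z.
  H_1: rank ker ∂_1 − rank ∂_2 = (12 − 5) − 6 = 1, and the invariant factors of ∂_2 are all 1, so H_1 ≅ Z.
  H_2: rank ker ∂_2 − rank ∂_3 = (6 − 6) − 0 = 0, and there is no ∂_3, so H_2 ≅ 0.

As a check, the Euler characteristic is 6 − 12 + 6 = 0, which agrees with 1 − 1 + 0 = 0.
(K is a triangulation of the cylinder S^1 x I.)

H_0 = Z,  H_1 = Z,  H_2 = 0.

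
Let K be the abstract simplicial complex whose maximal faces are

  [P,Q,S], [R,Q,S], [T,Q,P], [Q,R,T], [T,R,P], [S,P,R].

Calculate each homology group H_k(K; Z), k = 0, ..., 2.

Take the total order P < Q < R < S < T on the vertex set. Then K (dimension 2) consists of the simplices:

  0-simplices (5): P, Q, R, S, T
  1-simplices (9): PQ, PR, PS, PT, QR, QS, QT, RS, RT
  2-simplices (6): PQS, PQT, PRS, PRT, QRS, QRT

so the chain groups are C_0 ≅ Z^5, C_1 ≅ Z^9, C_2 ≅ Z^6.

Boundary ∂_1: C_1 → C_0 sends each edge [p,q] (with p < q) to q − p.
This gives a 5×9 integer matrix of rank 4; reducing to Smith normal form yields diagonal entries (1,1,1,1).

The boundary map ∂_2: C_2 → C_1 acts by ∂[p,q,r] = [q,r] − [p,r] + [p,q]. For instance
  ∂QRT = RT − QT + QR,
  ∂QRS = RS − QS + QR.
The resulting 9×6 matrix has rank 5, and its Smith normal form has invariant factors (1,1,1,1,1).

Computing H_k = (kernel of ∂_k) / (image of ∂_{k+1}):

  H_0: rank C_0 − rank ∂_1 = 5 − 4 = 1, and the invariant factors of ∂_1 are all 1, so H_0 ≅ Z.
  H_1: rank ker ∂_1 − rank ∂_2 = (9 − 4) − 5 = 0, and the invariant factors of ∂_2 are all 1, so H_1 ≅ 0.
  H_2: rank ker ∂_2 − rank ∂_3 = (6 − 5) − 0 = 1, and there is no ∂_3, so H_2 ≅ Z.

H_0 = Z,  H_1 = 0,  H_2 = Z.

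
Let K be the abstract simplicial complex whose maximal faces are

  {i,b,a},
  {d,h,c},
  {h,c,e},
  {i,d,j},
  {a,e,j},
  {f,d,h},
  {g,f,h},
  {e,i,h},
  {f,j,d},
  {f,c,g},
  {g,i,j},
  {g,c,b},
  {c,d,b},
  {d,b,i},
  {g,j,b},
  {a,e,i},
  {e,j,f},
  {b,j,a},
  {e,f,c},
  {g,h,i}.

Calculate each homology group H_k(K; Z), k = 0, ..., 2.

H_0 ≅ Z,  H_1 ≅ Z ⊕ Z/2,  H_2 = 0.

We work with the vertex ordering a < b < c < d < e < f < g < h < i < j. The simplices of K, each written with vertices in increasing order, are:

  0-simplices (10): a, b, c, d, e, f, g, h, i, j
  1-simplices (30): ab, ae, ai, aj, bc, bd, bg, bi, bj, cd, ce, cf, cg, ch, df, dh, di, dj, ef, eh, ei, ej, fg, fh, fj, gh, gi, gj, hi, ij
  2-simplices (20): abi, abj, aei, aej, bcd, bcg, bdi, bgj, cdh, cef, ceh, cfg, dfh, dfj, dij, efj, ehi, fgh, ghi, gij

so the chain groups are C_0 ≅ Z^10, C_1 ≅ Z^30, C_2 ≅ Z^20.

Boundary ∂_1: C_1 → C_0 maps an edge to its endpoints' difference, ∂[p,q] = q − p. For instance
  ∂cg = g − c.
This gives a 10×30 integer matrix of rank 9; reducing to Smith normal form yields diagonal entries (1,1,1,1,1,1,1,1,1).

Boundary ∂_2: C_2 → C_1 sends each 2-simplex [p,q,r] to [q,r] − [p,r] + [p,q]. For instance
  ∂cfg = fg − cg + cf,
  ∂dfj = fj − dj + df.
The 30×20 boundary matrix has rank 20 and Smith normal form diag(1,1,1,1,1,1,1,1,1,1,1,1,1,1,1,1,1,1,1,2).

From H_k ≅ ker(∂_k) / im(∂_{k+1}) we obtain:

  H_0: rank C_0 − rank ∂_1 = 10 − 9 = 1, and the invariant factors of ∂_1 are all 1, so H_0 ≅ Z.
  H_1: rank ker ∂_1 − rank ∂_2 = (30 − 9) − 20 = 1, and ∂_2 has invariant factor 2 > 1, so H_1 ≅ Z ⊕ Z/2.
  H_2: rank ker ∂_2 − rank ∂_3 = (20 − 20) − 0 = 0, and there is no ∂_3, so H_2 ≅ 0.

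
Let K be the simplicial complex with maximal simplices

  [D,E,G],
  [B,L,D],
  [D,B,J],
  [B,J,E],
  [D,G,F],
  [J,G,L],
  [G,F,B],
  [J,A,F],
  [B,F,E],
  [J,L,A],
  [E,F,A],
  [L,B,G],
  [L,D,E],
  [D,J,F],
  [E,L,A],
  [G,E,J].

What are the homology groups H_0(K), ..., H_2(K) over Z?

H_0 = Z,  H_1 = Z^2,  H_2 = Z.

We work with the vertex ordering A < B < D < E < F < G < J < L. The simplices of K, each written with vertices in increasing order, are:

  0-simplices (8): A, B, D, E, F, G, J, L
  1-simplices (24): AE, AF, AJ, AL, BD, BE, BF, BG, BJ, BL, DE, DF, DG, DJ, DL, EF, EG, EJ, EL, FG, FJ, GJ, GL, JL
  2-simplices (16): AEF, AEL, AFJ, AJL, BDJ, BDL, BEF, BEJ, BFG, BGL, DEG, DEL, DFG, DFJ, EGJ, GJL

so the chain groups are C_0 ≅ Z^8, C_1 ≅ Z^24, C_2 ≅ Z^16.

Boundary ∂_1: C_1 → C_0 is given by ∂[p,q] = [q] − [p]. For instance
  ∂BD = D − B.
This gives a 8×24 integer matrix of rank 7; reducing to Smith normal form yields diagonal entries (1,1,1,1,1,1,1).

∂_2: C_2 → C_1 sends each 2-simplex [p,q,r] to [q,r] − [p,r] + [p,q]. For instance
  ∂AJL = JL − AL + AJ,
  ∂GJL = JL − GL + GJ.
This gives a 24×16 integer matrix of rank 15; reducing to Smith normal form yields diagonal entries (1,1,1,1,1,1,1,1,1,1,1,1,1,1,1).

From H_k ≅ ker(∂_k) / im(∂_{k+1}) we obtain:

  H_0: rank C_0 − rank ∂_1 = 8 − 7 = 1, and the invariant factors of ∂_1 are all 1, so H_0 = Z.
  H_1: rank ker ∂_1 − rank ∂_2 = (24 − 7) − 15 = 2, and the invariant factors of ∂_2 are all 1, so H_1 = Z^2.
  H_2: rank ker ∂_2 − rank ∂_3 = (16 − 15) − 0 = 1, and there is no ∂_3, so H_2 = Z.

As a check, the Euler characteristic is 8 − 24 + 16 = 0, which agrees with 1 − 2 + 1 = 0.
(K is a triangulation of the torus T^2.)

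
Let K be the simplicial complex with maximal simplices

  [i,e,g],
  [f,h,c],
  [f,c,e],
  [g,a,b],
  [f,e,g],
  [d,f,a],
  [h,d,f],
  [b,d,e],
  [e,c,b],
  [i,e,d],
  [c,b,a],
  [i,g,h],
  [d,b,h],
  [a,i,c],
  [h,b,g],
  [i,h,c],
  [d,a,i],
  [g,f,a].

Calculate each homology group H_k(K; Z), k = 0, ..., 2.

H_0 ≅ Z,  H_1 ≅ Z^2,  H_2 ≅ Z.

Take the total order a < b < c < d < e < f < g < h < i on the vertex set. Then K (dimension 2) consists of the simplices:

  0-simplices (9): a, b, c, d, e, f, g, h, i
  1-simplices (27): ab, ac, ad, af, ag, ai, bc, bd, be, bg, bh, ce, cf, ch, ci, de, df, dh, di, ef, eg, ei, fg, fh, gh, gi, hi
  2-simplices (18): abc, abg, aci, adf, adi, afg, bce, bde, bdh, bgh, cef, cfh, chi, dei, dfh, efg, egi, ghi

giving chain groups C_0 ≅ Z^9, C_1 ≅ Z^27, C_2 ≅ Z^18.

Boundary ∂_1: C_1 → C_0 sends each edge [p,q] (with p < q) to q − p. For instance
  ∂ci = i − c.
The resulting 9×27 matrix has rank 8, and its Smith normal form has invariant factors (1,1,1,1,1,1,1,1).

∂_2: C_2 → C_1 acts by ∂[p,q,r] = [q,r] − [p,r] + [p,q]. For instance
  ∂bdh = dh − bh + bd,
  ∂abg = bg − ag + ab.
As a 27×18 matrix over Z this has rank 17, with invariant factors (1,1,1,1,1,1,1,1,1,1,1,1,1,1,1,1,1).

From H_k ≅ ker(∂_k) / im(∂_{k+1}) we obtain:

  H_0: rank C_0 − rank ∂_1 = 9 − 8 = 1, and the invariant factors of ∂_1 are all 1, so H_0 = Z.
  H_1: rank ker ∂_1 − rank ∂_2 = (27 − 8) − 17 = 2, and the invariant factors of ∂_2 are all 1, so H_1 = Z^2.
  H_2: rank ker ∂_2 − rank ∂_3 = (18 − 17) − 0 = 1, and there is no ∂_3, so H_2 = Z.

(K is a triangulation of the torus T^2.)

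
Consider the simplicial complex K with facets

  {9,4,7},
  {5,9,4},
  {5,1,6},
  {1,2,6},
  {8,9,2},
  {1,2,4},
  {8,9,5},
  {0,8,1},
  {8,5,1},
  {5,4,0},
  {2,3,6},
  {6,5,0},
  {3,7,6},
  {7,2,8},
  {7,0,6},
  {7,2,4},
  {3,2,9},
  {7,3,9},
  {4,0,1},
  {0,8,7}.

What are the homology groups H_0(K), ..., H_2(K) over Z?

H_0 ≅ Z,  H_1 ≅ Z ⊕ Z_2,  H_2 = 0.

We work with the vertex ordering 0 < 1 < 2 < 3 < 4 < 5 < 6 < 7 < 8 < 9. The simplices of K, each written with vertices in increasing order, are:

  0-simplices (10): [0], [1], [2], [3], [4], [5], [6], [7], [8], [9]
  1-simplices (30): (30 of them)
  2-simplices (20): (20 of them)

Hence C_0 ≅ Z^10, C_1 ≅ Z^30, C_2 ≅ Z^20.

Boundary ∂_1: C_1 → C_0 sends each edge [p,q] (with p < q) to q − p. For instance
  ∂[2,6] = [6] − [2].
As a 10×30 matrix over Z this has rank 9, with invariant factors (1,1,1,1,1,1,1,1,1).

The boundary map ∂_2: C_2 → C_1 maps a triangle to the signed sum of its edges. For instance
  ∂[5,8,9] = [8,9] − [5,9] + [5,8],
  ∂[2,3,6] = [3,6] − [2,6] + [2,3].
The resulting 30×20 matrix has rank 20, and its Smith normal form has invariant factors (1,1,1,1,1,1,1,1,1,1,1,1,1,1,1,1,1,1,1,2).

From H_k ≅ ker(∂_k) / im(∂_{k+1}) we obtain:

  H_0: rank C_0 − rank ∂_1 = 10 − 9 = 1, and the invariant factors of ∂_1 are all 1, so H_0 = Z.
  H_1: rank ker ∂_1 − rank ∂_2 = (30 − 9) − 20 = 1, and ∂_2 has invariant factor 2 > 1, so H_1 = Z ⊕ Z_2.
  H_2: rank ker ∂_2 − rank ∂_3 = (20 − 20) − 0 = 0, and there is no ∂_3, so H_2 = 0.

As a check, the Euler characteristic is 10 − 30 + 20 = 0, which agrees with 1 − 1 + 0 = 0.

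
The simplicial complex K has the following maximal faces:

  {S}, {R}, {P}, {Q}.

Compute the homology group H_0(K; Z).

H_0 ≅ Z^4.

We work with the vertex ordering P < Q < R < S. The simplices of K, each written with vertices in increasing order, are:

  0-simplices (4): P, Q, R, S

Hence C_0 ≅ Z^4.

Reading off H_k = ker ∂_k / im ∂_{k+1}:

  H_0: rank C_0 − rank ∂_1 = 4 − 0 = 4, and there is no ∂_1, so H_0 = Z^4.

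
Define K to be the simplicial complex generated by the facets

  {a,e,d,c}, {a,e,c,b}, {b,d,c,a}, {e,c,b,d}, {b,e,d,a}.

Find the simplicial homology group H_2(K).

Order the vertices as a < b < c < d < e. Listing each simplex with vertices in this order, K has dimension 3 with simplices:

  0-simplices (5): a, b, c, d, e
  1-simplices (10): ab, ac, ad, ae, bc, bd, be, cd, ce, de
  2-simplices (10): abc, abd, abe, acd, ace, ade, bcd, bce, bde, cde
  3-simplices (5): abcd, abce, abde, acde, bcde

Hence C_0 ≅ Z^5, C_1 ≅ Z^10, C_2 ≅ Z^10, C_3 ≅ Z^5.

The boundary map ∂_1: C_1 → C_0 maps an edge to its endpoints' difference, ∂[p,q] = q − p. For instance
  ∂cd = d − c.
This gives a 5×10 integer matrix of rank 4; reducing to Smith normal form yields diagonal entries (1,1,1,1).

∂_2: C_2 → C_1 acts by ∂[p,q,r] = [q,r] − [p,r] + [p,q]. For instance
  ∂acd = cd − ad + ac,
  ∂abc = bc − ac + ab.
This gives a 10×10 integer matrix of rank 6; reducing to Smith normal form yields diagonal entries (1,1,1,1,1,1).

∂_3: C_3 → C_2 sends each 3-simplex σ to the alternating sum Σ_i (−1)^i (σ with its i-th vertex removed). For instance
  ∂abcd = bcd − acd + abd − abc,
  ∂acde = cde − ade + ace − acd.
This gives a 10×5 integer matrix of rank 4; reducing to Smith normal form yields diagonal entries (1,1,1,1).

Now H_k = ker ∂_k / im ∂_{k+1}, so:

  H_2: rank ker ∂_2 − rank ∂_3 = (10 − 6) − 4 = 0, and the invariant factors of ∂_3 are all 1, so H_2 ≅ 0.

(K is a triangulation of the 3-sphere S^3.)

H_2 = 0.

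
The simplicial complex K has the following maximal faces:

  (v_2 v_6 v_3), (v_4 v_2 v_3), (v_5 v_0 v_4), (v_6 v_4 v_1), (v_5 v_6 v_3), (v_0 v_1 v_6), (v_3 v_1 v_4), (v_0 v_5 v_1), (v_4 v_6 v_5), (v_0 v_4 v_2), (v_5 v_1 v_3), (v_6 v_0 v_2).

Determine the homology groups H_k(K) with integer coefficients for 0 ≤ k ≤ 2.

H_0 = Z,  H_1 = Z_2,  H_2 = 0.

Order the vertices as v_0 < v_1 < v_2 < v_3 < v_4 < v_5 < v_6. Listing each simplex with vertices in this order, K has dimension 2 with simplices:

  0-simplices (7): [v_0], [v_1], [v_2], [v_3], [v_4], [v_5], [v_6]
  1-simplices (18): (18 of them)
  2-simplices (12): (12 of them)

Hence C_0 ≅ Z^7, C_1 ≅ Z^18, C_2 ≅ Z^12.

Boundary ∂_1: C_1 → C_0 sends each edge [p,q] (with p < q) to q − p.
This gives a 7×18 integer matrix of rank 6; reducing to Smith normal form yields diagonal entries (1,1,1,1,1,1).

Boundary ∂_2: C_2 → C_1 acts by ∂[p,q,r] = [q,r] − [p,r] + [p,q]. For instance
  ∂[v_0,v_4,v_5] = [v_4,v_5] − [v_0,v_5] + [v_0,v_4],
  ∂[v_0,v_2,v_4] = [v_2,v_4] − [v_0,v_4] + [v_0,v_2].
As a 18×12 matrix over Z this has rank 12, with invariant factors (1,1,1,1,1,1,1,1,1,1,1,2).

Computing H_k = (kernel of ∂_k) / (image of ∂_{k+1}):

  H_0: rank C_0 − rank ∂_1 = 7 − 6 = 1, and the invariant factors of ∂_1 are all 1, so H_0 = Z.
  H_1: rank ker ∂_1 − rank ∂_2 = (18 − 6) − 12 = 0, and ∂_2 has invariant factor 2 > 1, so H_1 = Z_2.
  H_2: rank ker ∂_2 − rank ∂_3 = (12 − 12) − 0 = 0, and there is no ∂_3, so H_2 = 0.

(K is a triangulation of the real projective plane RP^2.)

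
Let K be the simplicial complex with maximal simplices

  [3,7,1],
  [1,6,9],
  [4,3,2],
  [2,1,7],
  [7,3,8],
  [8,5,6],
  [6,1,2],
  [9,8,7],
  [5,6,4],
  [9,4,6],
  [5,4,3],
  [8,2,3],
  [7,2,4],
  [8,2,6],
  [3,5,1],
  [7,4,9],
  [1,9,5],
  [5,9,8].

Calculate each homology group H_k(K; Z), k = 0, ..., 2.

We work with the vertex ordering 1 < 2 < 3 < 4 < 5 < 6 < 7 < 8 < 9. The simplices of K, each written with vertices in increasing order, are:

  0-simplices (9): [1], [2], [3], [4], [5], [6], [7], [8], [9]
  1-simplices (27): (27 of them)
  2-simplices (18): [1,2,6], [1,2,7], [1,3,5], [1,3,7], [1,5,9], [1,6,9], [2,3,4], [2,3,8], [2,4,7], [2,6,8], [3,4,5], [3,7,8], [4,5,6], [4,6,9], [4,7,9], [5,6,8], [5,8,9], [7,8,9]

so the chain groups are C_0 ≅ Z^9, C_1 ≅ Z^27, C_2 ≅ Z^18.

Boundary ∂_1: C_1 → C_0 is given by ∂[p,q] = [q] − [p]. For instance
  ∂[1,9] = [9] − [1].
The 9×27 boundary matrix has rank 8 and Smith normal form diag(1,1,1,1,1,1,1,1).

∂_2: C_2 → C_1 sends each 2-simplex [p,q,r] to [q,r] − [p,r] + [p,q]. For instance
  ∂[2,6,8] = [6,8] − [2,8] + [2,6],
  ∂[4,7,9] = [7,9] − [4,9] + [4,7].
As a 27×18 matrix over Z this has rank 18, with invariant factors (1,1,1,1,1,1,1,1,1,1,1,1,1,1,1,1,1,2).

Now H_k = ker ∂_k / im ∂_{k+1}, so:

  H_0: rank C_0 − rank ∂_1 = 9 − 8 = 1, and the invariant factors of ∂_1 are all 1, so H_0 ≅ Z.
  H_1: rank ker ∂_1 − rank ∂_2 = (27 − 8) − 18 = 1, and ∂_2 has invariant factor 2 > 1, so H_1 ≅ Z ⊕ Z/2.
  H_2: rank ker ∂_2 − rank ∂_3 = (18 − 18) − 0 = 0, and there is no ∂_3, so H_2 ≅ 0.

(K is a triangulation of the Klein bottle.)

H_0 = Z,  H_1 = Z ⊕ Z/2,  H_2 = 0.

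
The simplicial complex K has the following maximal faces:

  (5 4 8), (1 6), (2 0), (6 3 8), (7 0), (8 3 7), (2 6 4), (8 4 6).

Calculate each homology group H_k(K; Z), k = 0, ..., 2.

H_0 ≅ Z,  H_1 ≅ Z,  H_2 = 0.

K has 9 vertices, 14 edges, 5 triangles.
rank ∂_0 = 0, rank ∂_1 = 8 ⇒ b_0 = 9 − 0 − 8 = 1; all invariant factors of ∂_1 are 1 so no torsion. So H_0 = Z.
rank ∂_1 = 8, rank ∂_2 = 5 ⇒ b_1 = 14 − 8 − 5 = 1; all invariant factors of ∂_2 are 1 so no torsion. So H_1 = Z.
rank ∂_2 = 5, rank ∂_3 = 0 ⇒ b_2 = 5 − 5 − 0 = 0. So H_2 = 0.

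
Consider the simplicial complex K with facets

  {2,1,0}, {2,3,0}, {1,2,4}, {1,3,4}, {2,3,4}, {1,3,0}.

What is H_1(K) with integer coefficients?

Take the total order 0 < 1 < 2 < 3 < 4 on the vertex set. Then K (dimension 2) consists of the simplices:

  0-simplices (5): [0], [1], [2], [3], [4]
  1-simplices (9): [0,1], [0,2], [0,3], [1,2], [1,3], [1,4], [2,3], [2,4], [3,4]
  2-simplices (6): [0,1,2], [0,1,3], [0,2,3], [1,2,4], [1,3,4], [2,3,4]

so the chain groups are C_0 ≅ Z^5, C_1 ≅ Z^9, C_2 ≅ Z^6.

The boundary map ∂_1: C_1 → C_0 maps an edge to its endpoints' difference, ∂[p,q] = q − p. For instance
  ∂[1,4] = [4] − [1].
As a 5×9 matrix over Z this has rank 4, with invariant factors (1,1,1,1).

Boundary ∂_2: C_2 → C_1 sends each 2-simplex [p,q,r] to [q,r] − [p,r] + [p,q]. For instance
  ∂[0,1,2] = [1,2] − [0,2] + [0,1],
  ∂[2,3,4] = [3,4] − [2,4] + [2,3].
As a 9×6 matrix over Z this has rank 5, with invariant factors (1,1,1,1,1).

Computing H_k = (kernel of ∂_k) / (image of ∂_{k+1}):

  H_1: rank ker ∂_1 − rank ∂_2 = (9 − 4) − 5 = 0, and the invariant factors of ∂_2 are all 1, so H_1 = 0.

(K is a triangulation of the 2-sphere S^2.)

H_1 ≅ 0.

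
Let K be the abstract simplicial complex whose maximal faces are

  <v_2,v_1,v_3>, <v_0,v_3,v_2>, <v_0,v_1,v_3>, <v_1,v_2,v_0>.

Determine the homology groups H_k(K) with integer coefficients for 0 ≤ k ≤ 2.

H_0 = Z,  H_1 = 0,  H_2 = Z.

K has 4 vertices, 6 edges, 4 triangles.
rank ∂_0 = 0, rank ∂_1 = 3 ⇒ b_0 = 4 − 0 − 3 = 1; all invariant factors of ∂_1 are 1 so no torsion. So H_0 ≅ Z.
rank ∂_1 = 3, rank ∂_2 = 3 ⇒ b_1 = 6 − 3 − 3 = 0; all invariant factors of ∂_2 are 1 so no torsion. So H_1 ≅ 0.
rank ∂_2 = 3, rank ∂_3 = 0 ⇒ b_2 = 4 − 3 − 0 = 1. So H_2 ≅ Z.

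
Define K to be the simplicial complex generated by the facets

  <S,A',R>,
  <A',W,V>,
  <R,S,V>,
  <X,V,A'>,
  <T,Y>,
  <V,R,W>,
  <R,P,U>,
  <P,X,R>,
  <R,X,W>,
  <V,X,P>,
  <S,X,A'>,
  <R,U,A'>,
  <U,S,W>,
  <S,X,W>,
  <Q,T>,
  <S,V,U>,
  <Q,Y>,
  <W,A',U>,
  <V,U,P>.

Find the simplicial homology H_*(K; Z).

H_0 = Z^2,  H_1 = Z^3,  H_2 = Z.

We work with the vertex ordering P < Q < R < S < T < U < V < W < X < Y < A'. The simplices of K, each written with vertices in increasing order, are:

  0-simplices (11): [P], [Q], [R], [S], [T], [U], [V], [W], [X], [Y], [A']
  1-simplices (27): (27 of them)
  2-simplices (16): [P,R,U], [P,R,X], [P,U,V], [P,V,X], [R,S,V], [R,S,A'], [R,U,A'], [R,V,W], [R,W,X], [S,U,V], [S,U,W], [S,W,X], [S,X,A'], [U,W,A'], [V,W,A'], [V,X,A']

giving chain groups C_0 ≅ Z^11, C_1 ≅ Z^27, C_2 ≅ Z^16.

Boundary ∂_1: C_1 → C_0 sends each edge [p,q] (with p < q) to q − p. For instance
  ∂[S,A'] = [A'] − [S].
The resulting 11×27 matrix has rank 9, and its Smith normal form has invariant factors (1,1,1,1,1,1,1,1,1).

∂_2: C_2 → C_1 sends each 2-simplex [p,q,r] to [q,r] − [p,r] + [p,q]. For instance
  ∂[S,W,X] = [W,X] − [S,X] + [S,W],
  ∂[P,U,V] = [U,V] − [P,V] + [P,U].
The resulting 27×16 matrix has rank 15, and its Smith normal form has invariant factors (1,1,1,1,1,1,1,1,1,1,1,1,1,1,1).

Computing H_k = (kernel of ∂_k) / (image of ∂_{k+1}):

  H_0: rank C_0 − rank ∂_1 = 11 − 9 = 2, and the invariant factors of ∂_1 are all 1, so H_0 ≅ Z^2.
  H_1: rank ker ∂_1 − rank ∂_2 = (27 − 9) − 15 = 3, and the invariant factors of ∂_2 are all 1, so H_1 ≅ Z^3.
  H_2: rank ker ∂_2 − rank ∂_3 = (16 − 15) − 0 = 1, and there is no ∂_3, so H_2 ≅ Z.

As a check, the Euler characteristic is 11 − 27 + 16 = 0, which agrees with 2 − 3 + 1 = 0.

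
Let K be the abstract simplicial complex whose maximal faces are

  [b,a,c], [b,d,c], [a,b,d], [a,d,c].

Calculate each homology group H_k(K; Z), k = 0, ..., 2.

Take the total order a < b < c < d on the vertex set. Then K (dimension 2) consists of the simplices:

  0-simplices (4): a, b, c, d
  1-simplices (6): ab, ac, ad, bc, bd, cd
  2-simplices (4): abc, abd, acd, bcd

so the chain groups are C_0 ≅ Z^4, C_1 ≅ Z^6, C_2 ≅ Z^4.

∂_1: C_1 → C_0 maps an edge to its endpoints' difference, ∂[p,q] = q − p. For instance
  ∂ad = d − a.
The resulting 4×6 matrix has rank 3, and its Smith normal form has invariant factors (1,1,1).

∂_2: C_2 → C_1 sends each 2-simplex [p,q,r] to [q,r] − [p,r] + [p,q]. For instance
  ∂abd = bd − ad + ab,
  ∂bcd = cd − bd + bc.
The resulting 6×4 matrix has rank 3, and its Smith normal form has invariant factors (1,1,1).

Reading off H_k = ker ∂_k / im ∂_{k+1}:

  H_0: rank C_0 − rank ∂_1 = 4 − 3 = 1, and the invariant factors of ∂_1 are all 1, so H_0 ≅ Z.
  H_1: rank ker ∂_1 − rank ∂_2 = (6 − 3) − 3 = 0, and the invariant factors of ∂_2 are all 1, so H_1 ≅ 0.
  H_2: rank ker ∂_2 − rank ∂_3 = (4 − 3) − 0 = 1, and there is no ∂_3, so H_2 ≅ Z.

H_0 = Z,  H_1 = 0,  H_2 = Z.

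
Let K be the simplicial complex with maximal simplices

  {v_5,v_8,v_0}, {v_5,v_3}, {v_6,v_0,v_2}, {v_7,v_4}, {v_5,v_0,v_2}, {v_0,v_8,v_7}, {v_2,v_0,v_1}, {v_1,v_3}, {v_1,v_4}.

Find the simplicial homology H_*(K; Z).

H_0 ≅ Z,  H_1 ≅ Z^2,  H_2 = 0.

We work with the vertex ordering v_0 < v_1 < v_2 < v_3 < v_4 < v_5 < v_6 < v_7 < v_8. The simplices of K, each written with vertices in increasing order, are:

  0-simplices (9): [v_0], [v_1], [v_2], [v_3], [v_4], [v_5], [v_6], [v_7], [v_8]
  1-simplices (15): (15 of them)
  2-simplices (5): [v_0,v_1,v_2], [v_0,v_2,v_5], [v_0,v_2,v_6], [v_0,v_5,v_8], [v_0,v_7,v_8]

Hence C_0 ≅ Z^9, C_1 ≅ Z^15, C_2 ≅ Z^5.

Boundary ∂_1: C_1 → C_0 is given by ∂[p,q] = [q] − [p].
The resulting 9×15 matrix has rank 8, and its Smith normal form has invariant factors (1,1,1,1,1,1,1,1).

∂_2: C_2 → C_1 maps a triangle to the signed sum of its edges. For instance
  ∂[v_0,v_7,v_8] = [v_7,v_8] − [v_0,v_8] + [v_0,v_7],
  ∂[v_0,v_2,v_6] = [v_2,v_6] − [v_0,v_6] + [v_0,v_2].
The 15×5 boundary matrix has rank 5 and Smith normal form diag(1,1,1,1,1).

Now H_k = ker ∂_k / im ∂_{k+1}, so:

  H_0: rank C_0 − rank ∂_1 = 9 − 8 = 1, and the invariant factors of ∂_1 are all 1, so H_0 = Z.
  H_1: rank ker ∂_1 − rank ∂_2 = (15 − 8) − 5 = 2, and the invariant factors of ∂_2 are all 1, so H_1 = Z^2.
  H_2: rank ker ∂_2 − rank ∂_3 = (5 − 5) − 0 = 0, and there is no ∂_3, so H_2 = 0.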